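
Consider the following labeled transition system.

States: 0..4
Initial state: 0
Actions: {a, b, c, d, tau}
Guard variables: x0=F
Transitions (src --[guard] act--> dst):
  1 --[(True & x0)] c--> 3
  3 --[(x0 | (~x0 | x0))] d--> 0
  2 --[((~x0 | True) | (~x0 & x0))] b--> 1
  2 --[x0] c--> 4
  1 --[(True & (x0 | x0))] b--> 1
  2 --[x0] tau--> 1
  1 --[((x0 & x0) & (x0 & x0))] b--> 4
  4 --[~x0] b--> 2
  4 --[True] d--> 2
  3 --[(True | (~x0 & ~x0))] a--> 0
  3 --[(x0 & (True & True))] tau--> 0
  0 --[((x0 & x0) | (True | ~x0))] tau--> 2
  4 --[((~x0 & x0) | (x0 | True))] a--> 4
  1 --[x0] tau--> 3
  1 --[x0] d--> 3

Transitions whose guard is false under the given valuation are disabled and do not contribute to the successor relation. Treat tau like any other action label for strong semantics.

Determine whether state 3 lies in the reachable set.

7 transition(s) survive guard evaluation.
depth 0: {0}
depth 1: {2}  total {0,2}
depth 2: {1}  total {0,1,2}
Reachable = {0,1,2}

Answer: UNREACHABLE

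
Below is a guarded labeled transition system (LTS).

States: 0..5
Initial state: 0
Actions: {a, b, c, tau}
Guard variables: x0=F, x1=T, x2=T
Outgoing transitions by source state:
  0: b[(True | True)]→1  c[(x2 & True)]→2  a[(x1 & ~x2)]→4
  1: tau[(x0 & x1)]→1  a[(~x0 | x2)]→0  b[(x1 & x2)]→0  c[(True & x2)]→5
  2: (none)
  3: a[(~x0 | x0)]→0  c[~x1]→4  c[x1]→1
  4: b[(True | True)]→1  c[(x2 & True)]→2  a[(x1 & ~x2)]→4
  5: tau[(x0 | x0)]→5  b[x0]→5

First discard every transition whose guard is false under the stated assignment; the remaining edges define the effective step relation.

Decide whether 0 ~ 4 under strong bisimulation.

Answer: BISIMILAR

Analysis:
Compute ~ classes (split until stable):
  P[0] = {{0,1,2,3,4,5}}
  P[1] = {{0,4},{1},{2,5},{3}}
Fixed point at round 2; 4 class(es).
class of 0: {0,4}; class of 4: {0,4}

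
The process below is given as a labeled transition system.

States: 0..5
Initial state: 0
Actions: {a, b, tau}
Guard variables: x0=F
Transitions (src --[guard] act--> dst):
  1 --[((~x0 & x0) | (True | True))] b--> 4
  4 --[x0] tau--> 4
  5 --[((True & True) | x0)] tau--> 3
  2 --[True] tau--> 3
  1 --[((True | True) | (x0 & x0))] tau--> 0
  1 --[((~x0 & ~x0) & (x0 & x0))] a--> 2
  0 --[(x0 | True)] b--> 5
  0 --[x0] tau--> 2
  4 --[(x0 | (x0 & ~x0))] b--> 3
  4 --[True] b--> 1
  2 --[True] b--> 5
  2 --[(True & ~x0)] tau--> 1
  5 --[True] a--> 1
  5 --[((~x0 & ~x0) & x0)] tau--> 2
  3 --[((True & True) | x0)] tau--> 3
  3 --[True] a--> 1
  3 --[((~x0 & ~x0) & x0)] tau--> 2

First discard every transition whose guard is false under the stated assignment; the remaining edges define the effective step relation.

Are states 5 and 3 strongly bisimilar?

Answer: BISIMILAR

Analysis:
Bisimulation quotient by refinement:
  round 0: {{0,1,2,3,4,5}}
  round 1: {{0,4},{1,2},{3,5}}
  round 2: {{0},{1},{2},{3,5},{4}}
stable after 3 split(s): 5 block(s)
5∈{3,5}, 3∈{3,5}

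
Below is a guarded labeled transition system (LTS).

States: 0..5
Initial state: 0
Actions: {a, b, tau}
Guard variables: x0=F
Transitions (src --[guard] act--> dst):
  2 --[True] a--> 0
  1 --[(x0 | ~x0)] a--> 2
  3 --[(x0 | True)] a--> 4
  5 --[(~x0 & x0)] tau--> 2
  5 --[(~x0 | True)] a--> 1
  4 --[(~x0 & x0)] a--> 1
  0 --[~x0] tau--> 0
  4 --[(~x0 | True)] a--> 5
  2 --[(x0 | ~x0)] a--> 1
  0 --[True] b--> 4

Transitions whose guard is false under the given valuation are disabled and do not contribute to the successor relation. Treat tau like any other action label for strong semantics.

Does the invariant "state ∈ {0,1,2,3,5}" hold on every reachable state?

Safe = {0,1,2,3,5}
Reachable = {0,1,2,4,5}
  0: ok
  1: ok
  2: ok
  4: VIOLATES
  5: ok
witness against invariant: b → 4

Answer: INVARIANT VIOLATED at state 4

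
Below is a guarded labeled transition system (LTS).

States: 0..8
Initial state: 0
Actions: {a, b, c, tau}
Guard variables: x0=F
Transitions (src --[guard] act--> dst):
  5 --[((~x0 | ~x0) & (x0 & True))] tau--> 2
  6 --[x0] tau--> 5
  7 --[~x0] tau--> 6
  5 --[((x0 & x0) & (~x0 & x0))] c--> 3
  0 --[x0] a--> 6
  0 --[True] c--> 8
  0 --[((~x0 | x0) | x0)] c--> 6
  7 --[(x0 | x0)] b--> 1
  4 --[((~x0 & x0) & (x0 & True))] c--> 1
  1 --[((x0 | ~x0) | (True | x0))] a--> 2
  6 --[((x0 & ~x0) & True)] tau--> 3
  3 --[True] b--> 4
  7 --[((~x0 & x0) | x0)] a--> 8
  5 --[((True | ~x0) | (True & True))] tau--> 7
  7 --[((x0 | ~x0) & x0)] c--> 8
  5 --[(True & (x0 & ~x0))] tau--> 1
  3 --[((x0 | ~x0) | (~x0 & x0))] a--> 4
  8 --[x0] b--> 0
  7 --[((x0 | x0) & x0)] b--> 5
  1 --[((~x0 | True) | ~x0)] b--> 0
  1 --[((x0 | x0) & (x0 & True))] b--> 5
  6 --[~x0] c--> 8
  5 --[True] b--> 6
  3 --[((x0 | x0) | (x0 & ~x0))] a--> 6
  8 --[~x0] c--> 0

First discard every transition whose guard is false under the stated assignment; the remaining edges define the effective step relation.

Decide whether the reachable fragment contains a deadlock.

Answer: DEADLOCK-FREE

Working:
Reach set: {0,6,8}
  0: c→6  c→8  [2 exit(s)]
  6: c→8  [1 exit(s)]
  8: c→0  [1 exit(s)]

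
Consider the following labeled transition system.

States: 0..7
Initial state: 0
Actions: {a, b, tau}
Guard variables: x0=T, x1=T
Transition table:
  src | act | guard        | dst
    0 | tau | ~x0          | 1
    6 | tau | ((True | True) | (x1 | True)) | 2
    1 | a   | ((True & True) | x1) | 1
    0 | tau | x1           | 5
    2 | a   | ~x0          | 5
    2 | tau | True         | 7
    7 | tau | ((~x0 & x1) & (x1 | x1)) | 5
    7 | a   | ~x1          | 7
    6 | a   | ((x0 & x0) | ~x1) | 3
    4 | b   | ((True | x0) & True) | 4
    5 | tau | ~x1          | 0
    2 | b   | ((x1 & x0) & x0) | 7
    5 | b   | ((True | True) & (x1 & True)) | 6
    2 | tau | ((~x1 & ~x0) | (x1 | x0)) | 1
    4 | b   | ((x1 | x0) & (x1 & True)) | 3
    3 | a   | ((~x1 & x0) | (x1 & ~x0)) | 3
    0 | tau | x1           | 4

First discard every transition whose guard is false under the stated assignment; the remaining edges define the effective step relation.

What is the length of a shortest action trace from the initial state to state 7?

Layered search for 7:
  depth 0: {0}
  depth 1: {4,5}
  depth 2: {3,6}
  depth 3: {2}
  depth 4: {1,7}
depth(7)=4, e.g. tau·b·tau·b

Answer: 4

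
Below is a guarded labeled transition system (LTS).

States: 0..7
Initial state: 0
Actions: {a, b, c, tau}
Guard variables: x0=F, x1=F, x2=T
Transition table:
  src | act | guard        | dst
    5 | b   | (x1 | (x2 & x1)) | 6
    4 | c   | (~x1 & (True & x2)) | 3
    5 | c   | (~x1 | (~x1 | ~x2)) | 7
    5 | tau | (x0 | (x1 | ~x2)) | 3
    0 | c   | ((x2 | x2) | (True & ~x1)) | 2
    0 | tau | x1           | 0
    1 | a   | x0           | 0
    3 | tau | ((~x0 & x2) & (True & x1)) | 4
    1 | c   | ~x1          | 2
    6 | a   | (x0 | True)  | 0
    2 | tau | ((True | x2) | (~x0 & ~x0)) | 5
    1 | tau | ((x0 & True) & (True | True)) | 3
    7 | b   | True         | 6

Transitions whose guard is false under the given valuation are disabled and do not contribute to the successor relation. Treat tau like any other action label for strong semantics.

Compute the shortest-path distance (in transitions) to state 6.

Layered search for 6:
  L0 = {0}
  L1 = {2}
  L2 = {5}
  L3 = {7}
  L4 = {6}
6 enters at depth 4; path c·tau·c·b

Answer: 4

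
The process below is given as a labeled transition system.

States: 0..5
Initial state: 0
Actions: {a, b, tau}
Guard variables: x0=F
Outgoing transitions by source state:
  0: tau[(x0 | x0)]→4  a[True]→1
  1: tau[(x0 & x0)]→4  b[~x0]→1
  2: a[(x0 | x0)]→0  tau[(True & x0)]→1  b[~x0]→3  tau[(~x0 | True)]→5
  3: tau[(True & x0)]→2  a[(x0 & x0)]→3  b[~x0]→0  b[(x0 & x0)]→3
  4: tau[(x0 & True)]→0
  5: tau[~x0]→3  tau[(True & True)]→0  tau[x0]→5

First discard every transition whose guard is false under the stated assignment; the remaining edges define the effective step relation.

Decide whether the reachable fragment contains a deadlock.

R = {0,1}
  0: a→1  [1 exit(s)]
  1: b→1  [1 exit(s)]

Answer: DEADLOCK-FREE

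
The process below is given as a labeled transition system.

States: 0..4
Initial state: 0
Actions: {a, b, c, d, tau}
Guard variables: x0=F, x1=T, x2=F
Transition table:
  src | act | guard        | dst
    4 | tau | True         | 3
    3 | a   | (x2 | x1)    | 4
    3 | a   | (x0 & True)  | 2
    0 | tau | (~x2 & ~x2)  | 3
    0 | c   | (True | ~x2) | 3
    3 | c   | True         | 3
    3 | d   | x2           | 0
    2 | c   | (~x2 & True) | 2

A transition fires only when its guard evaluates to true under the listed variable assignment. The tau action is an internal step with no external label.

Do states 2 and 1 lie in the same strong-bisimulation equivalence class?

Answer: NOT BISIMILAR

Working:
Refine partition for ~:
  round 0: {{0,1,2,3,4}}
  round 1: {{0},{1},{2},{3},{4}}
stable after 2 split(s): 5 block(s)
2∈{2}, 1∈{1}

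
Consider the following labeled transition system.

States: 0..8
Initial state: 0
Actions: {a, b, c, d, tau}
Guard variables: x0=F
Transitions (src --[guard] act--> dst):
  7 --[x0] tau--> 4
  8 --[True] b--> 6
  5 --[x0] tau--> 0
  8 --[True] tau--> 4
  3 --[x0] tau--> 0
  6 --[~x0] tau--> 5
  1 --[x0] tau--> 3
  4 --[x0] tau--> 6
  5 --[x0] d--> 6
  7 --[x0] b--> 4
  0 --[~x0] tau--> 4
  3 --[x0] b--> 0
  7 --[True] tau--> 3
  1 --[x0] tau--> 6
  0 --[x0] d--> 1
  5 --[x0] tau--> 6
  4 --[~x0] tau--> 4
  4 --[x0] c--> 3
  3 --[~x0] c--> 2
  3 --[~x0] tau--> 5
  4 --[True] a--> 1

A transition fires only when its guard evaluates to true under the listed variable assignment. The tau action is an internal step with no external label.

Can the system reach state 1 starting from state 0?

Answer: REACHABLE

Trace:
Guard filter leaves 9 enabled edge(s).
depth 0: {0}
depth 1: {4}  cumulative {0,4}
depth 2: {1}  cumulative {0,1,4}
Reachable = {0,1,4}
trace reaching 1: tau·a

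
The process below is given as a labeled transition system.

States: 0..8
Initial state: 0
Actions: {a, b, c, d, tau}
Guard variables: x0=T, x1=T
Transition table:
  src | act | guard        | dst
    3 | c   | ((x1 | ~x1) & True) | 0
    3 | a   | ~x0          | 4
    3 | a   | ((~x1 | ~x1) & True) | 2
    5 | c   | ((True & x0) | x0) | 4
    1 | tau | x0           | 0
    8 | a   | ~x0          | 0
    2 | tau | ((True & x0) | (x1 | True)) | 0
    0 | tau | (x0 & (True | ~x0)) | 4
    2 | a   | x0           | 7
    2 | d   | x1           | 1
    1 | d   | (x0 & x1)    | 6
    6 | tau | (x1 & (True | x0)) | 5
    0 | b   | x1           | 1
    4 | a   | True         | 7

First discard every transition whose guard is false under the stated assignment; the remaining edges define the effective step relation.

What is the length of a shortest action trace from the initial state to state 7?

Breadth-first toward 7:
  depth 0: {0}
  depth 1: {1,4}
  depth 2: {6,7}
7 enters at depth 2; path tau·a

Answer: 2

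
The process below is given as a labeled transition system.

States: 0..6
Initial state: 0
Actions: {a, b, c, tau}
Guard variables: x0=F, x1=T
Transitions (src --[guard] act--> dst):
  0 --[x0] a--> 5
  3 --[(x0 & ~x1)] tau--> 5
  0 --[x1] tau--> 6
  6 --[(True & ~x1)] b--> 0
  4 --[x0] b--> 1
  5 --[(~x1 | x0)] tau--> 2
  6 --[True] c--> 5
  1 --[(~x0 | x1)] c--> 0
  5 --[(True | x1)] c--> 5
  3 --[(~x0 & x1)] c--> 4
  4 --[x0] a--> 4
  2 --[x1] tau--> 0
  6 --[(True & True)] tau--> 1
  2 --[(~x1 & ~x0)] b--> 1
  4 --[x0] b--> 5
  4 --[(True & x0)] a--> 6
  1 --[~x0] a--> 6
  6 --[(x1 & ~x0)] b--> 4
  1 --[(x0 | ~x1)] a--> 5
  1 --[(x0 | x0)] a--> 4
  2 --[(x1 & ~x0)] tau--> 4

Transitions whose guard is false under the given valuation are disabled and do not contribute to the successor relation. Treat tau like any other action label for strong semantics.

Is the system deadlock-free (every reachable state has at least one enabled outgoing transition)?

Answer: DEADLOCK at state 4

Trace:
Reachable = {0,1,4,5,6}
  0: tau→6  [1 out]
  1: a→6  c→0  [2 out]
  4: ∅  [deadlock]
  5: c→5  [1 out]
  6: b→4  c→5  tau→1  [3 out]
witness 4: tau·b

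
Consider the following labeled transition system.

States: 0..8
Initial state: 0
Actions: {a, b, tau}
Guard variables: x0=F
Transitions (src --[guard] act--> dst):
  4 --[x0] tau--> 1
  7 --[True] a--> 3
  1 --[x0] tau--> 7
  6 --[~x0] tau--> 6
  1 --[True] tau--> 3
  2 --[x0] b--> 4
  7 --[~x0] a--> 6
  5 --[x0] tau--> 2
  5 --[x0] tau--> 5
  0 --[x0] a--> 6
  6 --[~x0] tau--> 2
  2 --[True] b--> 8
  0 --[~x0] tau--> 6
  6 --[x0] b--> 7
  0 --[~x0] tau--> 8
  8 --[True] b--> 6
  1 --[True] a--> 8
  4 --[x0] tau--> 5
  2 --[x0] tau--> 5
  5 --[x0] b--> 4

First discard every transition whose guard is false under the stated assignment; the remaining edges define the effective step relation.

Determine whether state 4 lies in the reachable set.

After dropping false guards: 10 live edges.
depth 0: {0}
depth 1: {6,8}  total {0,6,8}
depth 2: {2}  total {0,2,6,8}
Reach set: {0,2,6,8}

Answer: UNREACHABLE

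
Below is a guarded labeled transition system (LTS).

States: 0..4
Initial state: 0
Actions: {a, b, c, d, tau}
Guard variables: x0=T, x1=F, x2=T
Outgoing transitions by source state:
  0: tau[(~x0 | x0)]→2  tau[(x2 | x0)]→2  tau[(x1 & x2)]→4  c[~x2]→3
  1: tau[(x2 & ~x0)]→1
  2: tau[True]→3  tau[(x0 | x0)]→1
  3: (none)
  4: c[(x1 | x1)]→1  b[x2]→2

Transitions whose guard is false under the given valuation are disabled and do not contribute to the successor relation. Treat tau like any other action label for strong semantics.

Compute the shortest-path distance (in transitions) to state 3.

Answer: 2

Analysis:
Layered search for 3:
  depth 0: {0}
  depth 1: {2}
  depth 2: {1,3}
depth(3)=2, e.g. tau·tau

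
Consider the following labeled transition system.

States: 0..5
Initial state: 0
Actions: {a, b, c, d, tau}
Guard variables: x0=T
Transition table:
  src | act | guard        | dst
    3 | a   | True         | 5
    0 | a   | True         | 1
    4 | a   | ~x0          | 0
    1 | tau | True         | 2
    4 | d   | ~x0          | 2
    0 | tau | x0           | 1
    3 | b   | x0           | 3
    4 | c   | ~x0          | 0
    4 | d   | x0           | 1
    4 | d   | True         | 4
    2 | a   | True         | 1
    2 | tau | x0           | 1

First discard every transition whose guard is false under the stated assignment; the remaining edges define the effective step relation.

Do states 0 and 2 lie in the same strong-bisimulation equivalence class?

Answer: BISIMILAR

Analysis:
Compute ~ classes (split until stable):
  round 0: {{0,1,2,3,4,5}}
  round 1: {{0,2},{1},{3},{4},{5}}
stable after 2 split(s): 5 block(s)
0∈{0,2}, 2∈{0,2}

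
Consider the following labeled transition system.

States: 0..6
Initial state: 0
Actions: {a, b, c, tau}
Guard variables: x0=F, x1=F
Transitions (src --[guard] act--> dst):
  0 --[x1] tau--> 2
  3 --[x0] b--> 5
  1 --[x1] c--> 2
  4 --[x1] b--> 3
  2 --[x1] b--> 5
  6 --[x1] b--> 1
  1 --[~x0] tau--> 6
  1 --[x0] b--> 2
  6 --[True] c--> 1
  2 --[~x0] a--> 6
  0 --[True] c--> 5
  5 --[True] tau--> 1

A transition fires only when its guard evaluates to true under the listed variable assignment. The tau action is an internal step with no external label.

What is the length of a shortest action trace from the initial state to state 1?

BFS to 1:
  depth 0: {0}
  depth 1: {5}
  depth 2: {1}
depth(1)=2, e.g. c·tau

Answer: 2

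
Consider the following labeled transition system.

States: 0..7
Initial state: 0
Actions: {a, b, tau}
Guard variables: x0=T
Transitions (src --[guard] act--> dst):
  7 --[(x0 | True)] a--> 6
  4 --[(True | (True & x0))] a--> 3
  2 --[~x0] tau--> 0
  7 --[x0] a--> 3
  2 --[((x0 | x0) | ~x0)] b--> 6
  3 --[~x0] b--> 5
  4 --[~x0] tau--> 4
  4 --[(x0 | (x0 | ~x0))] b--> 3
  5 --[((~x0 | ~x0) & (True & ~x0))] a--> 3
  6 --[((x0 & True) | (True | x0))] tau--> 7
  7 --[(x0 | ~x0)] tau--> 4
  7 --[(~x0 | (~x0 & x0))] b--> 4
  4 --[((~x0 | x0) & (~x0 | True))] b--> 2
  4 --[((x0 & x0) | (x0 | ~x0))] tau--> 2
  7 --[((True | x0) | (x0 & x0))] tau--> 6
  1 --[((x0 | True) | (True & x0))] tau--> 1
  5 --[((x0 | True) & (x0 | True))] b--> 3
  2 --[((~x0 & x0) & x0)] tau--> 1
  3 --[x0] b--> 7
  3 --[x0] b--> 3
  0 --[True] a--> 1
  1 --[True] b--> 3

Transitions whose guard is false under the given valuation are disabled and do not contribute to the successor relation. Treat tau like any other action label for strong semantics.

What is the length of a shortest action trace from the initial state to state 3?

Answer: 2

Working:
BFS to 3:
  depth 0: {0}
  depth 1: {1}
  depth 2: {3}
first hit 3 at d=2 via a·b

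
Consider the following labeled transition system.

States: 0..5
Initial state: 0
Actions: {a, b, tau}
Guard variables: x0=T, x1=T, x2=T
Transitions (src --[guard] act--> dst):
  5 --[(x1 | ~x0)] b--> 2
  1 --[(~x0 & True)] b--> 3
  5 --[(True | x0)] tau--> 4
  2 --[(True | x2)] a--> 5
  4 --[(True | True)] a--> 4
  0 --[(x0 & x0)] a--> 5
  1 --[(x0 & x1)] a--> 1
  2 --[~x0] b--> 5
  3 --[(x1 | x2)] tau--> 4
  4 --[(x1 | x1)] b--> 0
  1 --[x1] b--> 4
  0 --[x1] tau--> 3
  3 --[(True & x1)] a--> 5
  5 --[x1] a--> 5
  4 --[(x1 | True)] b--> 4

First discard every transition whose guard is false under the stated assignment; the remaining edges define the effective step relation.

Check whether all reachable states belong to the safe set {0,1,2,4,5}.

Safe = {0,1,2,4,5}
R = {0,2,3,4,5}
  0: ok
  2: ok
  3: ✗ unsafe
  4: ok
  5: ok
reach 3 via tau — violates

Answer: INVARIANT VIOLATED at state 3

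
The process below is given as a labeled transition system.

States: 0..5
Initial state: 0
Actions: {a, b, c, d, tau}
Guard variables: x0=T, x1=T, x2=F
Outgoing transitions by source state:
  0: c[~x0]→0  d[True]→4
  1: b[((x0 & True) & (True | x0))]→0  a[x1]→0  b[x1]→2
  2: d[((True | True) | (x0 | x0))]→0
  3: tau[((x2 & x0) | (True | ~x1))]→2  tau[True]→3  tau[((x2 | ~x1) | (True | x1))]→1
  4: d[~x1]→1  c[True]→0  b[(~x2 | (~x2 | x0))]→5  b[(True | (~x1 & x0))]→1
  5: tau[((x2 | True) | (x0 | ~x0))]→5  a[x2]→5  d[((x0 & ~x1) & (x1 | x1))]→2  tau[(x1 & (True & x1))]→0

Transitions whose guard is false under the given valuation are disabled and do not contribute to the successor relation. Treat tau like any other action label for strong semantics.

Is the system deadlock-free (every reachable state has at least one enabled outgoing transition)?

Answer: DEADLOCK-FREE

Analysis:
Reach set: {0,1,2,4,5}
  0: d→4  [1 out]
  1: a→0  b→0  b→2  [3 out]
  2: d→0  [1 out]
  4: b→1  b→5  c→0  [3 out]
  5: tau→0  tau→5  [2 out]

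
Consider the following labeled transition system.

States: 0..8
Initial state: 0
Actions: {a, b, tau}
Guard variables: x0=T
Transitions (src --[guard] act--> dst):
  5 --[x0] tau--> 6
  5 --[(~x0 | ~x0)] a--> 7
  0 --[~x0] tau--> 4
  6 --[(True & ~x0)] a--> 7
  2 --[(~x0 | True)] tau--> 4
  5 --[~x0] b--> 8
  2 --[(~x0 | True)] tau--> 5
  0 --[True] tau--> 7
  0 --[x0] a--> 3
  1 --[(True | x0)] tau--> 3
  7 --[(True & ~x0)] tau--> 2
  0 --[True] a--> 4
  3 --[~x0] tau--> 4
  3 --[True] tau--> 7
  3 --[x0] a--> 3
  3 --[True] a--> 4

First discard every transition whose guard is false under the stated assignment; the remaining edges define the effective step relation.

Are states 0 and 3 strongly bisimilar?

Bisimulation quotient by refinement:
  round 0: {{0,1,2,3,4,5,6,7,8}}
  round 1: {{0,3},{1,2,5},{4,6,7,8}}
  round 2: {{0,3},{1},{2},{4,6,7,8},{5}}
stable after 3 split(s): 5 block(s)
[0]={0,3}  [3]={0,3}

Answer: BISIMILAR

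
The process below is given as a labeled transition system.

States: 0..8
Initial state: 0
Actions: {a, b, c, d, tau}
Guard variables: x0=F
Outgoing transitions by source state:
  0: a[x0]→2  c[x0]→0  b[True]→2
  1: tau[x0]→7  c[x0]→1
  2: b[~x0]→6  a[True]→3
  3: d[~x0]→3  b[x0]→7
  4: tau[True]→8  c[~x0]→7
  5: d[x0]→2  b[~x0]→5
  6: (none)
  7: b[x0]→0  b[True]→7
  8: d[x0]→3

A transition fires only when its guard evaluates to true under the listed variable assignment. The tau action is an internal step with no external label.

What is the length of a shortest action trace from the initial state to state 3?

Breadth-first toward 3:
  depth 0: {0}
  depth 1: {2}
  depth 2: {3,6}
first hit 3 at d=2 via b·a

Answer: 2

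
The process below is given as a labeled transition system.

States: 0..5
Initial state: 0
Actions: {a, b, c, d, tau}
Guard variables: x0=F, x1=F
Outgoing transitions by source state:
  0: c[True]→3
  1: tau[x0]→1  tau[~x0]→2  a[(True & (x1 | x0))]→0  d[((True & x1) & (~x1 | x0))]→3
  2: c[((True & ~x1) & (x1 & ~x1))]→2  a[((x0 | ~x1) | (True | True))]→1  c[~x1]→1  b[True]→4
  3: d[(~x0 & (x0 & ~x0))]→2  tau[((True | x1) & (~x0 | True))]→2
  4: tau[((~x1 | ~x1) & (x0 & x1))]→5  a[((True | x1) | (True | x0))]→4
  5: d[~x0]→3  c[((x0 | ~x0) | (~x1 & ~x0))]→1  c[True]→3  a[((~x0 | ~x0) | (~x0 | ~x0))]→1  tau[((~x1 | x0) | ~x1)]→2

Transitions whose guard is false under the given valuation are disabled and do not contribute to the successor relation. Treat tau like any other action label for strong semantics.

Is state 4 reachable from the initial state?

Guard filter leaves 12 enabled edge(s).
Layer 0: {0}
Layer 1: {3}  cumulative {0,3}
Layer 2: {2}  cumulative {0,2,3}
Layer 3: {1,4}  cumulative {0,1,2,3,4}
Reach set: {0,1,2,3,4}
Path to 4: c·tau·b

Answer: REACHABLE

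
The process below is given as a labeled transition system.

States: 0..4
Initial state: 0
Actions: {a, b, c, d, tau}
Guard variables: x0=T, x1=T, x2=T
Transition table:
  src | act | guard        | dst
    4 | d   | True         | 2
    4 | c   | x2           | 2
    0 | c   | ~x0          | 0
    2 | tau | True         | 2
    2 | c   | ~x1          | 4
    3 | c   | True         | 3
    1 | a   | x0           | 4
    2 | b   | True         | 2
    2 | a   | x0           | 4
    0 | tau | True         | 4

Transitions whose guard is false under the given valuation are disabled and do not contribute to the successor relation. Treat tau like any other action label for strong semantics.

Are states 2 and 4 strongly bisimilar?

Compute ~ classes (split until stable):
  π0 = {{0,1,2,3,4}}
  π1 = {{0},{1},{2},{3},{4}}
stable after 2 split(s): 5 block(s)
[2]={2}  [4]={4}

Answer: NOT BISIMILAR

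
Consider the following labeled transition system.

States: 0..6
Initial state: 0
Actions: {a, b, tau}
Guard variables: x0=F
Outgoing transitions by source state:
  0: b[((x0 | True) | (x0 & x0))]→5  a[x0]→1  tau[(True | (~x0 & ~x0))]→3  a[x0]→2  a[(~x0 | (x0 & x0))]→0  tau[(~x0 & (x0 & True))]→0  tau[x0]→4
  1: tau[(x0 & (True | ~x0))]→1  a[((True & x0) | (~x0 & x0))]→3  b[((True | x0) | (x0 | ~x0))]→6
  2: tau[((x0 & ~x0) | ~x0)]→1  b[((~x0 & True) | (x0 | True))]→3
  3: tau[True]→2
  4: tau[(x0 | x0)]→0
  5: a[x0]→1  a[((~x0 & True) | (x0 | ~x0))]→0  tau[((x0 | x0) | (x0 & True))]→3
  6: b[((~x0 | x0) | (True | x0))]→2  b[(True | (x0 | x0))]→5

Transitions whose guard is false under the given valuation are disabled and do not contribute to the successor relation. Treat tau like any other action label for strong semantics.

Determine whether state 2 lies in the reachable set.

Guard filter leaves 10 enabled edge(s).
depth 0: {0}
depth 1: {3,5}  now seen {0,3,5}
depth 2: {2}  now seen {0,2,3,5}
depth 3: {1}  now seen {0,1,2,3,5}
depth 4: {6}  now seen {0,1,2,3,5,6}
R = {0,1,2,3,5,6}
trace reaching 2: tau·tau

Answer: REACHABLE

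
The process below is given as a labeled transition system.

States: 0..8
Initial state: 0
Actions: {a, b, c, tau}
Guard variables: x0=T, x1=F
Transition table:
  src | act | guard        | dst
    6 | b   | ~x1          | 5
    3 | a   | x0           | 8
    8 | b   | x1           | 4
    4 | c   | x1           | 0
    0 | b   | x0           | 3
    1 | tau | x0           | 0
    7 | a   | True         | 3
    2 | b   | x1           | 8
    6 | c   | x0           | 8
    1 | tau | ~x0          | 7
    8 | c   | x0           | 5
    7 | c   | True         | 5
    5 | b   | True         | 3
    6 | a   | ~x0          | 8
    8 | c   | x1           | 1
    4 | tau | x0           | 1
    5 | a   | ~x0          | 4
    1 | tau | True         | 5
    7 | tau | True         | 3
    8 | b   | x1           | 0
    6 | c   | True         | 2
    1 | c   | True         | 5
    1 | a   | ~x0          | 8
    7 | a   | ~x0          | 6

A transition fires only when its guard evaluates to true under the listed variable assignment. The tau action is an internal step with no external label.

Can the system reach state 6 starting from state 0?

14 transition(s) survive guard evaluation.
Layer 0: {0}
Layer 1: {3}  cumulative {0,3}
Layer 2: {8}  cumulative {0,3,8}
Layer 3: {5}  cumulative {0,3,5,8}
R = {0,3,5,8}

Answer: UNREACHABLE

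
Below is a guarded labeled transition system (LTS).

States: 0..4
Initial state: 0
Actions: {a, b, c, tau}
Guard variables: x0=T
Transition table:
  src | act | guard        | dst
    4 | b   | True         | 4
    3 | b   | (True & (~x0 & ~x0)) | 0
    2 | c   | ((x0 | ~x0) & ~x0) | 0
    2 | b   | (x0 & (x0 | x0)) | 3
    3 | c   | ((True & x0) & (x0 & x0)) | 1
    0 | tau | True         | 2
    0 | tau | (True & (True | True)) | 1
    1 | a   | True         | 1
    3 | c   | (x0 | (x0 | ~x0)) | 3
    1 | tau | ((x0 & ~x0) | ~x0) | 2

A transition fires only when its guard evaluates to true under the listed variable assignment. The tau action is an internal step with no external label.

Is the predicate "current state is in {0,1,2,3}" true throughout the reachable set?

Answer: INVARIANT HOLDS

Analysis:
Inv-set: {0,1,2,3}
Reachable = {0,1,2,3}
  0: ok
  1: ok
  2: ok
  3: ok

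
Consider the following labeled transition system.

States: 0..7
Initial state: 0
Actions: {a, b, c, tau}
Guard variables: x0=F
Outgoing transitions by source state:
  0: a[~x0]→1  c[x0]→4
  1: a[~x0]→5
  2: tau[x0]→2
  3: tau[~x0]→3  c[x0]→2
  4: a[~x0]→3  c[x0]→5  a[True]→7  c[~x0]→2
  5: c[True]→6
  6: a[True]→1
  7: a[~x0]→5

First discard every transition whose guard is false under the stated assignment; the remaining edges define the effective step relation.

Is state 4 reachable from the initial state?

Answer: UNREACHABLE

Trace:
Guard filter leaves 9 enabled edge(s).
Layer 0: {0}
Layer 1: {1}  now seen {0,1}
Layer 2: {5}  now seen {0,1,5}
Layer 3: {6}  now seen {0,1,5,6}
Reach set: {0,1,5,6}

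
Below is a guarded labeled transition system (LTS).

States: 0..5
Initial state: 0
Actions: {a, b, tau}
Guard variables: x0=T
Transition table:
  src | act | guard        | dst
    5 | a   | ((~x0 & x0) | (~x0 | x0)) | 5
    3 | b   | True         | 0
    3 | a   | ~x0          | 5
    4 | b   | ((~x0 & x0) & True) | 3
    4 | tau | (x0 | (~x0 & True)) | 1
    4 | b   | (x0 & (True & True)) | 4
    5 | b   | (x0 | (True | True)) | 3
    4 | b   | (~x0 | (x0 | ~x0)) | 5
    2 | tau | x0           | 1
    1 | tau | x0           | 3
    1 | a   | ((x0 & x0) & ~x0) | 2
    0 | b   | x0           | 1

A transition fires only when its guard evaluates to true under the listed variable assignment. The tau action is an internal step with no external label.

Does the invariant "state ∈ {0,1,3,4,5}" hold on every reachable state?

Safe = {0,1,3,4,5}
R = {0,1,3}
  0: ✓
  1: ✓
  3: ✓

Answer: INVARIANT HOLDS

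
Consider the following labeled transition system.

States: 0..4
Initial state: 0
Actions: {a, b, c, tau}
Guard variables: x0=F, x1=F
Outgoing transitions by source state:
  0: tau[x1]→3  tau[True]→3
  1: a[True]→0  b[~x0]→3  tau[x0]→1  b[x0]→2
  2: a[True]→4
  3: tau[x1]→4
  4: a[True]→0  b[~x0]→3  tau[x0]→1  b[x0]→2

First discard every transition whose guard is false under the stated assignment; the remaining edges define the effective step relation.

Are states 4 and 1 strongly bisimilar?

Answer: BISIMILAR

Analysis:
Bisimulation quotient by refinement:
  π0 = {{0,1,2,3,4}}
  π1 = {{0},{1,4},{2},{3}}
stable after 2 split(s): 4 block(s)
class of 4: {1,4}; class of 1: {1,4}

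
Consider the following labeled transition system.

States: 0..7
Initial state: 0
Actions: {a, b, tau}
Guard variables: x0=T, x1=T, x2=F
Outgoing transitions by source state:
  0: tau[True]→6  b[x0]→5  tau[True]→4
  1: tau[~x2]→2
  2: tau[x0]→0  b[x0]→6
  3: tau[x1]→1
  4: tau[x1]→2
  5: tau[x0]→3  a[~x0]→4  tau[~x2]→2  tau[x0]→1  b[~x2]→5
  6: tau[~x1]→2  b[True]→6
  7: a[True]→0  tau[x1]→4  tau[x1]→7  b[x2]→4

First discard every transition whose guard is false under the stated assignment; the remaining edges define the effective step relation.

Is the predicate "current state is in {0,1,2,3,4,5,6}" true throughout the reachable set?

Safe = {0,1,2,3,4,5,6}
R = {0,1,2,3,4,5,6}
  0: ok
  1: ok
  2: ok
  3: ok
  4: ok
  5: ok
  6: ok

Answer: INVARIANT HOLDS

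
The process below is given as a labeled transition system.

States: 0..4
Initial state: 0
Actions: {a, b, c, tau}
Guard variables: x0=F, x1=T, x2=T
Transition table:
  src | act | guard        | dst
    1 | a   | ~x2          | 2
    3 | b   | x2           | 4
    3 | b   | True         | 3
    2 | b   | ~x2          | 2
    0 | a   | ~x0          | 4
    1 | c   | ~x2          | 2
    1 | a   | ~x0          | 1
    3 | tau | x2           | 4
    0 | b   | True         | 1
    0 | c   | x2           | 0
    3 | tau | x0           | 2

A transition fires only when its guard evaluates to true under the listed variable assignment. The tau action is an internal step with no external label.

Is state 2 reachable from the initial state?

Answer: UNREACHABLE

Analysis:
Guard filter leaves 7 enabled edge(s).
Layer 0: {0}
Layer 1: {1,4}  total {0,1,4}
R = {0,1,4}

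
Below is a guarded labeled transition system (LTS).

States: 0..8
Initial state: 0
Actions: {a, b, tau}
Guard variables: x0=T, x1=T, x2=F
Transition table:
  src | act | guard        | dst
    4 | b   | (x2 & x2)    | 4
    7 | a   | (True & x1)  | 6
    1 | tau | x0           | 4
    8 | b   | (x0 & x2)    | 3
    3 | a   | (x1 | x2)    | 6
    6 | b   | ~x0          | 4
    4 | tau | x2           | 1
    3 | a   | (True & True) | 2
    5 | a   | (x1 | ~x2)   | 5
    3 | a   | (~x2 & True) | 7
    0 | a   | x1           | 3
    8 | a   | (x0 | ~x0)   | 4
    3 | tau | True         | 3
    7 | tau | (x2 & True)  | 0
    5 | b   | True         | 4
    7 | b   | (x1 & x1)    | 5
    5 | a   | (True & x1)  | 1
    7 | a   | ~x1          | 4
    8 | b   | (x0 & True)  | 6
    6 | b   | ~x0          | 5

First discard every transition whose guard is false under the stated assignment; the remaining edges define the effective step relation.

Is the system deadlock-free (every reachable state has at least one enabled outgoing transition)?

Answer: DEADLOCK at state 2

Trace:
Reachable = {0,1,2,3,4,5,6,7}
  0: a→3  [1 exit(s)]
  1: tau→4  [1 exit(s)]
  2: ∅  [no exit]
  3: a→2  a→6  a→7  tau→3  [4 exit(s)]
  4: ∅  [no exit]
  5: a→1  a→5  b→4  [3 exit(s)]
  6: ∅  [no exit]
  7: a→6  b→5  [2 exit(s)]
Path to 2: a·a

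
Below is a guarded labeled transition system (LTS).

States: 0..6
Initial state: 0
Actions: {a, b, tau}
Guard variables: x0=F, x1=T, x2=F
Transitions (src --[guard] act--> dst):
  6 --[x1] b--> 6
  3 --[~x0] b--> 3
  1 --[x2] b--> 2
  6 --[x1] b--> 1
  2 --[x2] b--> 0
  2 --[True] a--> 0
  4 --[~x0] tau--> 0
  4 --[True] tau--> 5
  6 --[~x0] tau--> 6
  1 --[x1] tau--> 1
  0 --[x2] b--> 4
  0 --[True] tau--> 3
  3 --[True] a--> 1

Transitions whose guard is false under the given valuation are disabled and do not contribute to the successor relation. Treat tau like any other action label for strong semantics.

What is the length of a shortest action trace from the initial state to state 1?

Answer: 2

Working:
Breadth-first toward 1:
  depth 0: {0}
  depth 1: {3}
  depth 2: {1}
depth(1)=2, e.g. tau·a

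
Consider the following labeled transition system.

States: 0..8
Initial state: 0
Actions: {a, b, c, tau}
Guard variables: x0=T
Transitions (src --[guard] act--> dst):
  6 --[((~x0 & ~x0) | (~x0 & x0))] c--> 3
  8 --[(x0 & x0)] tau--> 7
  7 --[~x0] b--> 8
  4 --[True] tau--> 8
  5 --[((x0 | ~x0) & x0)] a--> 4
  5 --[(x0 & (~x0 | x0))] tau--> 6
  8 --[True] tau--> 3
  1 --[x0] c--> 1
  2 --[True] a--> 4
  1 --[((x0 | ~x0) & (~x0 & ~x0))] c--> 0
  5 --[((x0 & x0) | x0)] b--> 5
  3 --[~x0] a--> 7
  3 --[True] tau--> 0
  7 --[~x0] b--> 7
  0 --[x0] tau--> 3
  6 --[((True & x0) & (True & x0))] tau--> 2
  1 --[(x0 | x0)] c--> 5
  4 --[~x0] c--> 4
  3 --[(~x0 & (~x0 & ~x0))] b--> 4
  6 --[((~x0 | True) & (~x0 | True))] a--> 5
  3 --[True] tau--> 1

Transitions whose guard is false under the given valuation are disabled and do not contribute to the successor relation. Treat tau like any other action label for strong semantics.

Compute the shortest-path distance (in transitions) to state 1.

Answer: 2

Working:
BFS to 1:
  Layer 0: {0}
  Layer 1: {3}
  Layer 2: {1}
1 enters at depth 2; path tau·tau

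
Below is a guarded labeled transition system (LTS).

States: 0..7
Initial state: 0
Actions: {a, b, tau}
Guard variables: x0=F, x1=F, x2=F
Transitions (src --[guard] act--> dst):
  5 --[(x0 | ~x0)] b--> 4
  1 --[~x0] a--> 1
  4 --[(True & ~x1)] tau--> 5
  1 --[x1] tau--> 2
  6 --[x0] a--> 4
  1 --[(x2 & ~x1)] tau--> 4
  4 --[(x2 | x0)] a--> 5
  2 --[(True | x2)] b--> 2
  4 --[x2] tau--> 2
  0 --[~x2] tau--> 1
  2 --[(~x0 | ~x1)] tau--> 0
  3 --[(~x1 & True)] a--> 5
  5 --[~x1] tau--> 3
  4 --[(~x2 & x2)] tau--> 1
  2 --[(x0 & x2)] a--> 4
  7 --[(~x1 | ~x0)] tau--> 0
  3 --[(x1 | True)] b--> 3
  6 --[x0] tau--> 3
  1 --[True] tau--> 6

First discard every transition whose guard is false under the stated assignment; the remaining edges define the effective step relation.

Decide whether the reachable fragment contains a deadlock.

Answer: DEADLOCK at state 6

Analysis:
R = {0,1,6}
  0: tau→1  [1 exit(s)]
  1: a→1  tau→6  [2 exit(s)]
  6: ∅  [STUCK]
Path to 6: tau·tau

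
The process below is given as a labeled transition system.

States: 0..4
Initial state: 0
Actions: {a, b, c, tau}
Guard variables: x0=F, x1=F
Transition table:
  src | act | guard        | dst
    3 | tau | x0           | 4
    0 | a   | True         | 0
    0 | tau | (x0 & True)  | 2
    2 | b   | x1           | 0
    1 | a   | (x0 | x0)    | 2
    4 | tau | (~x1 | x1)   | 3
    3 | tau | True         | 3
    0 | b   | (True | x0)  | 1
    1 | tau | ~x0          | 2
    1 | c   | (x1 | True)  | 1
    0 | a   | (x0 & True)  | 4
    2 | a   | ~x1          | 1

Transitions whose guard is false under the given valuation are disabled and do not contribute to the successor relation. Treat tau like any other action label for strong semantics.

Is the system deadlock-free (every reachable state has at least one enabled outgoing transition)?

Reach set: {0,1,2}
  0: a→0  b→1  [2 out]
  1: c→1  tau→2  [2 out]
  2: a→1  [1 out]

Answer: DEADLOCK-FREE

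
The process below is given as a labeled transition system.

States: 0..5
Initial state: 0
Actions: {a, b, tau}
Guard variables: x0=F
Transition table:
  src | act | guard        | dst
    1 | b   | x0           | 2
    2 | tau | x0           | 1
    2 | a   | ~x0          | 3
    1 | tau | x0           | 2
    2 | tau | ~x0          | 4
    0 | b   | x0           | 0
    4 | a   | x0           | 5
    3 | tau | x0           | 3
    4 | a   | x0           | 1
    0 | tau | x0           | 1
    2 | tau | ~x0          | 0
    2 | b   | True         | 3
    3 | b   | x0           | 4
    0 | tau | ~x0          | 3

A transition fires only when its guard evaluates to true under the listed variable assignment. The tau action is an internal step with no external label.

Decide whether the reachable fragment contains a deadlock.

R = {0,3}
  0: tau→3  [1 exit(s)]
  3: ∅  [STUCK]
Path to 3: tau

Answer: DEADLOCK at state 3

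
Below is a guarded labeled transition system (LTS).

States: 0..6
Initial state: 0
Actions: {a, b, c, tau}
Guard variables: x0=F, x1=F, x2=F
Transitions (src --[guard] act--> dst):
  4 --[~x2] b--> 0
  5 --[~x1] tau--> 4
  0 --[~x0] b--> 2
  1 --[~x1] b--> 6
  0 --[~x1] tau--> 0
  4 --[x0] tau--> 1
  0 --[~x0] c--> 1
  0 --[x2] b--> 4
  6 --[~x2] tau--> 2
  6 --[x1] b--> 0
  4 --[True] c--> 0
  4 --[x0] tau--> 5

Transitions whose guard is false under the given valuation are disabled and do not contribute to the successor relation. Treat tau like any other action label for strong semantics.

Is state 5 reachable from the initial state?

8 transition(s) survive guard evaluation.
Layer 0: {0}
Layer 1: {1,2}  total {0,1,2}
Layer 2: {6}  total {0,1,2,6}
Reach set: {0,1,2,6}

Answer: UNREACHABLE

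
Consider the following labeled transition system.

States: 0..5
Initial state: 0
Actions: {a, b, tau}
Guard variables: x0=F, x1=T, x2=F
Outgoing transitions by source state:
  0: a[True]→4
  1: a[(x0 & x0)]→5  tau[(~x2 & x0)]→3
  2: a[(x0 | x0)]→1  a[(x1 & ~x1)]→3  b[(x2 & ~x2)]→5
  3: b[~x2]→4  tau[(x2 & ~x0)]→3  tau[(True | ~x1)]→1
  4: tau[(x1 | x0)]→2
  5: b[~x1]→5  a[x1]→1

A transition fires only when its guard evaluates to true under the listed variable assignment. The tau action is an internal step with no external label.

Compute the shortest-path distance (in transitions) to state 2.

Answer: 2

Working:
BFS to 2:
  Layer 0: {0}
  Layer 1: {4}
  Layer 2: {2}
2 enters at depth 2; path a·tau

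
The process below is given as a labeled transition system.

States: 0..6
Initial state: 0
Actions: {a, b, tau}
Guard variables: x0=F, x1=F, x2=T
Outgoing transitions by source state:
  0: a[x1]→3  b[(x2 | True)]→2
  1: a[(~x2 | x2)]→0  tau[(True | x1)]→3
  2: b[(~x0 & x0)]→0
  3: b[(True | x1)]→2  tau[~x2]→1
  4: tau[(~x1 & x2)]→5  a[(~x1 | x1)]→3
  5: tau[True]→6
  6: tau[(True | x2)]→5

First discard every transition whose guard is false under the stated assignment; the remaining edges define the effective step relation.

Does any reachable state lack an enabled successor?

Answer: DEADLOCK at state 2

Analysis:
Reach set: {0,2}
  0: b→2  [1 exit(s)]
  2: ∅  [STUCK]
witness 2: b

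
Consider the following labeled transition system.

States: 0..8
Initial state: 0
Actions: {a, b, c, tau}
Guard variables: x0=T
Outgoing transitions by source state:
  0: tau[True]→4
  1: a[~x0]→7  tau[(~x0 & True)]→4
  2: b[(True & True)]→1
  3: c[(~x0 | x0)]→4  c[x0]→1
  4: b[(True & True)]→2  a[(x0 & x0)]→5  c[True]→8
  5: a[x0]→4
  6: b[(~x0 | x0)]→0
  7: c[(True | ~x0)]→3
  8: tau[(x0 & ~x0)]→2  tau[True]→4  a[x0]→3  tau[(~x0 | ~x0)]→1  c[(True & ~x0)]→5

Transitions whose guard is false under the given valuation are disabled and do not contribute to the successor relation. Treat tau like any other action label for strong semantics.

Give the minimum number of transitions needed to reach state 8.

Layered search for 8:
  depth 0: {0}
  depth 1: {4}
  depth 2: {2,5,8}
8 enters at depth 2; path tau·c

Answer: 2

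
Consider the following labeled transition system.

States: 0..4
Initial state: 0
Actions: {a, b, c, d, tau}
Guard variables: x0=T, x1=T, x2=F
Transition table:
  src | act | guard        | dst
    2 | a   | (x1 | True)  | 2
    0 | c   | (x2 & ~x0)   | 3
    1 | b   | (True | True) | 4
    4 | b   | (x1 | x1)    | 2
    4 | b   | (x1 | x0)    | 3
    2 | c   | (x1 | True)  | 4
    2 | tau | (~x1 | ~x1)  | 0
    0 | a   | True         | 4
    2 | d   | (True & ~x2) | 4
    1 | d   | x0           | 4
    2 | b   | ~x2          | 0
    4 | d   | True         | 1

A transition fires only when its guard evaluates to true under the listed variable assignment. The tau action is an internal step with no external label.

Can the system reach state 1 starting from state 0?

After dropping false guards: 10 live edges.
L0 = {0}
L1 = {4}  total {0,4}
L2 = {1,2,3}  total {0,1,2,3,4}
R = {0,1,2,3,4}
Path to 1: a·d

Answer: REACHABLE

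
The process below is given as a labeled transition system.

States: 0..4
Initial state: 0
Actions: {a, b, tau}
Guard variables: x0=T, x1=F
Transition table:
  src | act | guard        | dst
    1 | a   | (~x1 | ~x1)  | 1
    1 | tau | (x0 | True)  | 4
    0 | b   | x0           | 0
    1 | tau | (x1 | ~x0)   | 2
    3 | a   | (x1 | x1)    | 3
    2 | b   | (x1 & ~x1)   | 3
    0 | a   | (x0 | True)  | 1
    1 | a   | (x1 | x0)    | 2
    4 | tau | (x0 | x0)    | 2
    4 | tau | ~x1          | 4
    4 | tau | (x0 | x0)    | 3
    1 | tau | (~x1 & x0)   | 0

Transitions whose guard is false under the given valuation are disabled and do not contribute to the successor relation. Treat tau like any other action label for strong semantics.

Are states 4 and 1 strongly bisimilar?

Answer: NOT BISIMILAR

Trace:
Bisimulation quotient by refinement:
  P[0] = {{0,1,2,3,4}}
  P[1] = {{0},{1},{2,3},{4}}
4 equivalence class(es) (converged in 2)
4∈{4}, 1∈{1}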